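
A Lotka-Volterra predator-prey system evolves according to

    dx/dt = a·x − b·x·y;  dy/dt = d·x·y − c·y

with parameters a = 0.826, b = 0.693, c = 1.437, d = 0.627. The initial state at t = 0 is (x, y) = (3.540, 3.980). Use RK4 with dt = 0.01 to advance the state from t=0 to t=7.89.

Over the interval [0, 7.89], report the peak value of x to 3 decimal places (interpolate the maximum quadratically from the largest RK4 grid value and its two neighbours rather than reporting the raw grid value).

t=0.000: state=(3.540, 3.980)
step 1 (dt=0.01): k1=(-6.840, 3.115), k2=(-6.812, 3.041), k3=(-6.811, 3.041), k4=(-6.781, 2.967); state += dt/6·(k1+2k2+2k3+k4)
t=0.010: state=(3.472, 4.010)
t=0.020: state=(3.404, 4.039)
t=0.030: state=(3.338, 4.067)
continuing one RK4 step at a time; state shown every 50 steps (Δt=0.5):
t=0.500: state=(1.263, 3.870)
t=1.000: state=(0.635, 2.484)
t=1.500: state=(0.494, 1.436)
t=2.000: state=(0.510, 0.817)
t=2.500: state=(0.620, 0.474)
t=3.000: state=(0.824, 0.289)
t=3.500: state=(1.148, 0.191)
t=4.000: state=(1.638, 0.144)
t=4.500: state=(2.364, 0.130)
t=5.000: state=(3.405, 0.155)
t=5.500: state=(4.800, 0.272)
t=6.000: state=(6.196, 0.753)
t=6.500: state=(5.568, 2.557)
t=7.000: state=(2.369, 4.298)
t=7.500: state=(0.913, 3.337)
t=7.890: state=(0.593, 2.275)
largest grid value and its neighbours: x(6.170)=6.38399, x(6.180)=6.38493, x(6.190)=6.38452
parabola through these three points peaks at t≈6.182 with x≈6.38495

max x = 6.385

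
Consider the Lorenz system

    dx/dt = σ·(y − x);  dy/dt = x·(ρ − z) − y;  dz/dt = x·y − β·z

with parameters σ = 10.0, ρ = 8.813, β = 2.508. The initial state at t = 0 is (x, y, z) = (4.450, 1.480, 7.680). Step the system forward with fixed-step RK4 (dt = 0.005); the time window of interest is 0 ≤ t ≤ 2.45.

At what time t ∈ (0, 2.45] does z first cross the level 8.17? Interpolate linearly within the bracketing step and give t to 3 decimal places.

t=0.000: state=(4.450, 1.480, 7.680)
step 1 (dt=0.005): k1=(-29.700, 3.562, -12.675), k2=(-28.868, 3.607, -12.667), k3=(-28.888, 3.610, -12.663), k4=(-28.075, 3.653, -12.653); state += dt/6·(k1+2k2+2k3+k4)
t=0.005: state=(4.306, 1.498, 7.617)
t=0.010: state=(4.169, 1.517, 7.553)
t=0.015: state=(4.040, 1.535, 7.490)
continuing one RK4 step at a time; state shown every 20 steps (Δt=0.1):
t=0.100: state=(2.720, 1.891, 6.475)
t=0.200: state=(2.371, 2.381, 5.504)
t=0.300: state=(2.600, 3.011, 4.870)
t=0.400: state=(3.153, 3.838, 4.661)
t=0.500: state=(3.945, 4.828, 4.997)
t=0.600: state=(4.864, 5.776, 5.983)
t=0.700: state=(5.656, 6.265, 7.514)
t=0.735: state=(5.836, 6.248, 8.090)
next step: t=0.740: state=(5.856, 6.237, 8.171) — z has crossed 8.17
linear interpolation between t=0.735 (8.09047) and t=0.740 (8.17099) → t≈0.740

t = 0.740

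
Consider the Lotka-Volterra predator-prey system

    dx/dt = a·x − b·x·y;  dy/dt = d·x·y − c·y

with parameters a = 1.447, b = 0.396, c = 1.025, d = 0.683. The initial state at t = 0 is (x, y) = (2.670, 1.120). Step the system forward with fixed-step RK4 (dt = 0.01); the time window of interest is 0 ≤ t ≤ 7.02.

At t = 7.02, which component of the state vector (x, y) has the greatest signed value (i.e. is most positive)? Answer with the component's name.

t=0.000: state=(2.670, 1.120)
step 1 (dt=0.01): k1=(2.679, 0.894), k2=(2.688, 0.908), k3=(2.688, 0.908), k4=(2.697, 0.922); state += dt/6·(k1+2k2+2k3+k4)
t=0.010: state=(2.697, 1.129)
t=0.020: state=(2.724, 1.138)
t=0.030: state=(2.751, 1.148)
continuing one RK4 step at a time; state shown every 25 steps (Δt=0.25):
t=0.250: state=(3.382, 1.452)
t=0.500: state=(4.083, 2.129)
t=0.750: state=(4.479, 3.448)
t=1.000: state=(4.129, 5.638)
t=1.250: state=(2.996, 8.074)
t=1.500: state=(1.790, 9.361)
t=1.750: state=(1.018, 9.148)
t=2.000: state=(0.620, 8.110)
t=2.250: state=(0.424, 6.848)
t=2.500: state=(0.329, 5.647)
t=2.750: state=(0.284, 4.603)
t=3.000: state=(0.271, 3.734)
t=3.250: state=(0.278, 3.028)
t=3.500: state=(0.305, 2.462)
t=3.750: state=(0.351, 2.015)
t=4.000: state=(0.421, 1.665)
t=4.250: state=(0.519, 1.396)
t=4.500: state=(0.656, 1.193)
t=4.750: state=(0.844, 1.049)
t=5.000: state=(1.098, 0.957)
t=5.250: state=(1.437, 0.919)
t=5.500: state=(1.883, 0.942)
t=5.750: state=(2.451, 1.054)
t=6.000: state=(3.135, 1.312)
t=6.250: state=(3.862, 1.847)
t=6.500: state=(4.407, 2.910)
t=6.750: state=(4.350, 4.814)
t=7.000: state=(3.429, 7.317)
t=7.020: state=(3.328, 7.507)
compare at T: x=3.328, y=7.507

largest component: y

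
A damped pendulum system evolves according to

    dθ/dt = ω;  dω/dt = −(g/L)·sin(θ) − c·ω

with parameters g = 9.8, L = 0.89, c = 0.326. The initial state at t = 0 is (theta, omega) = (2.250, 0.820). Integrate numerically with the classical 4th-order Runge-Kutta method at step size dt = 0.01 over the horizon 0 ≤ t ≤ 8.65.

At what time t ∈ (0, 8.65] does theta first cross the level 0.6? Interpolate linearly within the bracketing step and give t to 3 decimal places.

t = 0.716

t=0.000: state=(2.250, 0.820)
step 1 (dt=0.01): k1=(0.820, -8.835), k2=(0.776, -8.792), k3=(0.776, -8.794), k4=(0.732, -8.752); state += dt/6·(k1+2k2+2k3+k4)
t=0.010: state=(2.258, 0.732)
t=0.020: state=(2.265, 0.645)
t=0.030: state=(2.271, 0.559)
continuing one RK4 step at a time; state shown every 50 steps (Δt=0.5):
t=0.500: state=(1.588, -3.610)
t=0.710: state=(0.632, -5.321)
next step: t=0.720: state=(0.579, -5.366) — theta has crossed 0.6
linear interpolation between t=0.710 (0.63203) and t=0.720 (0.57859) → t≈0.716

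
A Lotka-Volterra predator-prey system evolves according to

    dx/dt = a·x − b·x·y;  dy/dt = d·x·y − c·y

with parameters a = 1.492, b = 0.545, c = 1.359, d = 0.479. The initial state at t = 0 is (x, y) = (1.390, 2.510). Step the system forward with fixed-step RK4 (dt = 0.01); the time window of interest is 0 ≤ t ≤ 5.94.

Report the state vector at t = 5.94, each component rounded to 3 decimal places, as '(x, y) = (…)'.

(x, y) = (2.940, 1.382)

t=0.000: state=(1.390, 2.510)
step 1 (dt=0.01): k1=(0.172, -1.740), k2=(0.179, -1.733), k3=(0.179, -1.733), k4=(0.186, -1.726); state += dt/6·(k1+2k2+2k3+k4)
t=0.010: state=(1.392, 2.493)
t=0.020: state=(1.394, 2.475)
t=0.030: state=(1.396, 2.458)
continuing one RK4 step at a time; state shown every 20 steps (Δt=0.2):
t=0.200: state=(1.451, 2.191)
t=0.400: state=(1.563, 1.928)
t=0.600: state=(1.727, 1.719)
t=0.800: state=(1.948, 1.561)
t=1.000: state=(2.229, 1.452)
t=1.200: state=(2.573, 1.392)
t=1.400: state=(2.983, 1.384)
t=1.600: state=(3.449, 1.434)
t=1.800: state=(3.952, 1.558)
t=2.000: state=(4.446, 1.775)
t=2.200: state=(4.853, 2.114)
t=2.400: state=(5.067, 2.596)
t=2.600: state=(4.981, 3.210)
t=2.800: state=(4.562, 3.873)
t=3.000: state=(3.903, 4.433)
t=3.200: state=(3.182, 4.742)
t=3.400: state=(2.550, 4.749)
t=3.600: state=(2.071, 4.510)
t=3.800: state=(1.742, 4.121)
t=4.000: state=(1.535, 3.671)
t=4.200: state=(1.421, 3.221)
t=4.400: state=(1.380, 2.805)
t=4.600: state=(1.398, 2.441)
t=4.800: state=(1.469, 2.133)
t=5.000: state=(1.592, 1.881)
t=5.200: state=(1.768, 1.683)
t=5.400: state=(2.000, 1.535)
t=5.600: state=(2.293, 1.436)
t=5.800: state=(2.651, 1.386)
t=5.940: state=(2.940, 1.382)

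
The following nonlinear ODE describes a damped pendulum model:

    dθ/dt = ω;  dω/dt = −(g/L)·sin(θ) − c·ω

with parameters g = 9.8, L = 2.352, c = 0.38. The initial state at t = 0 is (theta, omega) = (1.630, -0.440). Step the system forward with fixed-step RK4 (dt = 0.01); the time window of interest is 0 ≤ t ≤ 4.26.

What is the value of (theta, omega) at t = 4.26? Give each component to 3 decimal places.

t=0.000: state=(1.630, -0.440)
step 1 (dt=0.01): k1=(-0.440, -3.992), k2=(-0.460, -3.985), k3=(-0.460, -3.985), k4=(-0.480, -3.978); state += dt/6·(k1+2k2+2k3+k4)
t=0.010: state=(1.625, -0.480)
t=0.020: state=(1.620, -0.520)
t=0.030: state=(1.615, -0.559)
continuing one RK4 step at a time; state shown every 20 steps (Δt=0.2):
t=0.200: state=(1.464, -1.209)
t=0.400: state=(1.152, -1.894)
t=0.600: state=(0.718, -2.399)
t=0.800: state=(0.214, -2.580)
t=1.000: state=(-0.286, -2.357)
t=1.200: state=(-0.706, -1.797)
t=1.400: state=(-0.993, -1.057)
t=1.600: state=(-1.126, -0.275)
t=1.800: state=(-1.106, 0.470)
t=2.000: state=(-0.944, 1.125)
t=2.200: state=(-0.666, 1.623)
t=2.400: state=(-0.311, 1.880)
t=2.600: state=(0.066, 1.838)
t=2.800: state=(0.405, 1.511)
t=3.000: state=(0.657, 0.988)
t=3.200: state=(0.794, 0.377)
t=3.400: state=(0.808, -0.233)
t=3.600: state=(0.706, -0.771)
t=3.800: state=(0.509, -1.176)
t=4.000: state=(0.249, -1.387)
t=4.200: state=(-0.031, -1.371)
t=4.260: state=(-0.112, -1.322)

(theta, omega) = (-0.112, -1.322)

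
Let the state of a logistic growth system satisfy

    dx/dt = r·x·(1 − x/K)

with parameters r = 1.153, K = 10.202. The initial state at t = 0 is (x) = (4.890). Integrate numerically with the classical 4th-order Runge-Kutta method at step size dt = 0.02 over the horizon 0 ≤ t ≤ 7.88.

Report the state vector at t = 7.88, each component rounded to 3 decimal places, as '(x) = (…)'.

(x) = (10.201)

t=0.000: state=(4.890)
step 1 (dt=0.02): k1=(2.936), k2=(2.937), k3=(2.937), k4=(2.938); state += dt/6·(k1+2k2+2k3+k4)
t=0.020: state=(4.949)
t=0.040: state=(5.008)
t=0.060: state=(5.066)
continuing one RK4 step at a time; state shown every 25 steps (Δt=0.5):
t=0.500: state=(6.335)
t=1.000: state=(7.597)
t=1.500: state=(8.554)
t=2.000: state=(9.205)
t=2.500: state=(9.617)
t=3.000: state=(9.865)
t=3.500: state=(10.010)
t=4.000: state=(10.093)
t=4.500: state=(10.141)
t=5.000: state=(10.167)
t=5.500: state=(10.183)
t=6.000: state=(10.191)
t=6.500: state=(10.196)
t=7.000: state=(10.199)
t=7.500: state=(10.200)
t=7.880: state=(10.201)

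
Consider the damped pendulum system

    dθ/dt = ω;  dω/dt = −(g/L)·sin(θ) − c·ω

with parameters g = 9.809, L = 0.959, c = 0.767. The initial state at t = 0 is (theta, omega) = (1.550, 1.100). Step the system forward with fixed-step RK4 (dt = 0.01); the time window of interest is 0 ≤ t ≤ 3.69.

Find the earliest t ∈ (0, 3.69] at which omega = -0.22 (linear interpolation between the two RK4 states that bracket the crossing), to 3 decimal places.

t=0.000: state=(1.550, 1.100)
step 1 (dt=0.01): k1=(1.100, -11.070), k2=(1.045, -11.028), k3=(1.045, -11.029), k4=(0.990, -10.987); state += dt/6·(k1+2k2+2k3+k4)
t=0.010: state=(1.560, 0.990)
t=0.020: state=(1.570, 0.880)
t=0.030: state=(1.578, 0.772)
t=0.120: state=(1.605, -0.169)
next step: t=0.130: state=(1.602, -0.269) — omega has crossed -0.22
linear interpolation between t=0.120 (-0.16895) and t=0.130 (-0.26950) → t≈0.125

t = 0.125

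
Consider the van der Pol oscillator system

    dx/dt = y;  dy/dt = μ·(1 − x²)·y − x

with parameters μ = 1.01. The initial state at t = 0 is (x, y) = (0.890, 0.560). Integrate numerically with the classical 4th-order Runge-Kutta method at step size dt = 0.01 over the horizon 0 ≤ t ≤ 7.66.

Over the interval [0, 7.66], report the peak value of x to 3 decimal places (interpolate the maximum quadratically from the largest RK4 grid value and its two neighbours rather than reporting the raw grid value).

t=0.000: state=(0.890, 0.560)
step 1 (dt=0.01): k1=(0.560, -0.772), k2=(0.556, -0.779), k3=(0.556, -0.779), k4=(0.552, -0.785); state += dt/6·(k1+2k2+2k3+k4)
t=0.010: state=(0.896, 0.552)
t=0.020: state=(0.901, 0.544)
t=0.030: state=(0.906, 0.536)
continuing one RK4 step at a time; state shown every 25 steps (Δt=0.25):
t=0.250: state=(1.003, 0.334)
t=0.500: state=(1.054, 0.072)
t=0.750: state=(1.039, -0.189)
t=1.000: state=(0.960, -0.440)
t=1.250: state=(0.819, -0.694)
t=1.500: state=(0.611, -0.976)
t=1.750: state=(0.326, -1.317)
t=2.000: state=(-0.053, -1.725)
t=2.250: state=(-0.533, -2.088)
t=2.500: state=(-1.065, -2.069)
t=2.750: state=(-1.514, -1.435)
t=3.000: state=(-1.765, -0.591)
t=3.250: state=(-1.831, 0.011)
t=3.500: state=(-1.782, 0.351)
t=3.750: state=(-1.667, 0.554)
t=4.000: state=(-1.509, 0.709)
t=4.250: state=(-1.312, 0.865)
t=4.500: state=(-1.073, 1.061)
t=4.750: state=(-0.775, 1.335)
t=5.000: state=(-0.395, 1.731)
t=5.250: state=(0.101, 2.251)
t=5.500: state=(0.722, 2.651)
t=5.750: state=(1.363, 2.310)
t=6.000: state=(1.810, 1.215)
t=6.250: state=(1.986, 0.272)
t=6.500: state=(1.985, -0.223)
t=6.750: state=(1.896, -0.461)
t=7.000: state=(1.762, -0.602)
t=7.250: state=(1.597, -0.718)
t=7.500: state=(1.402, -0.847)
t=7.660: state=(1.259, -0.948)
largest grid value and its neighbours: x(6.350)=2.00071, x(6.360)=2.00090, x(6.370)=2.00088
parabola through these three points peaks at t≈6.364 with x≈2.00091

max x = 2.001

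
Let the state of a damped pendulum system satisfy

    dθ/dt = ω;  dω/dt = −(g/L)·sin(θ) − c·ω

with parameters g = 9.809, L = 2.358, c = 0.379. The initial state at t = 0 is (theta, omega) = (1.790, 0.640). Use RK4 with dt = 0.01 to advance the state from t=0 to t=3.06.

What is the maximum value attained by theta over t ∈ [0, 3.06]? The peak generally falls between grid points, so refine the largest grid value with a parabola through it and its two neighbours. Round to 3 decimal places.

t=0.000: state=(1.790, 0.640)
step 1 (dt=0.01): k1=(0.640, -4.303), k2=(0.618, -4.292), k3=(0.619, -4.292), k4=(0.597, -4.281); state += dt/6·(k1+2k2+2k3+k4)
t=0.010: state=(1.796, 0.597)
t=0.020: state=(1.802, 0.554)
t=0.030: state=(1.807, 0.512)
continuing one RK4 step at a time; state shown every 10 steps (Δt=0.1):
t=0.100: state=(1.833, 0.220)
t=0.200: state=(1.835, -0.182)
t=0.300: state=(1.797, -0.571)
t=0.400: state=(1.721, -0.950)
t=0.500: state=(1.607, -1.321)
t=0.600: state=(1.457, -1.679)
t=0.700: state=(1.272, -2.016)
t=0.800: state=(1.055, -2.316)
t=0.900: state=(0.811, -2.557)
t=1.000: state=(0.546, -2.717)
t=1.100: state=(0.271, -2.778)
t=1.200: state=(-0.006, -2.728)
t=1.300: state=(-0.271, -2.569)
t=1.400: state=(-0.516, -2.316)
t=1.500: state=(-0.732, -1.991)
t=1.600: state=(-0.913, -1.617)
t=1.700: state=(-1.055, -1.217)
t=1.800: state=(-1.156, -0.806)
t=1.900: state=(-1.216, -0.397)
t=2.000: state=(-1.236, 0.002)
t=2.100: state=(-1.216, 0.387)
t=2.200: state=(-1.159, 0.751)
t=2.300: state=(-1.067, 1.090)
t=2.400: state=(-0.942, 1.394)
t=2.500: state=(-0.789, 1.653)
t=2.600: state=(-0.613, 1.855)
t=2.700: state=(-0.421, 1.988)
t=2.800: state=(-0.219, 2.042)
t=2.900: state=(-0.015, 2.013)
t=3.000: state=(0.181, 1.904)
t=3.060: state=(0.293, 1.803)
largest grid value and its neighbours: theta(0.140)=1.83838, theta(0.150)=1.83876, theta(0.160)=1.83873
parabola through these three points peaks at t≈0.154 with theta≈1.83879

max theta = 1.839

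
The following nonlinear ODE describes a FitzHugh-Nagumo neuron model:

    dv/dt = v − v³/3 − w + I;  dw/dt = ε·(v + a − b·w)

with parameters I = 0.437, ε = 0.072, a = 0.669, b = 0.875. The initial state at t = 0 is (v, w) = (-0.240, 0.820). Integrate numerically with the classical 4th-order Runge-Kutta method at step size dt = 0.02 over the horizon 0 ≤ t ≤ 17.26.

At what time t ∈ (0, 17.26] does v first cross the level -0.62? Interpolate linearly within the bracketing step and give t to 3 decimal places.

t = 0.497

t=0.000: state=(-0.240, 0.820)
step 1 (dt=0.02): k1=(-0.618, -0.021), k2=(-0.624, -0.021), k3=(-0.624, -0.021), k4=(-0.630, -0.022); state += dt/6·(k1+2k2+2k3+k4)
t=0.020: state=(-0.252, 0.820)
t=0.040: state=(-0.265, 0.819)
t=0.060: state=(-0.278, 0.819)
t=0.480: state=(-0.604, 0.804)
next step: t=0.500: state=(-0.623, 0.803) — v has crossed -0.62
linear interpolation between t=0.480 (-0.60448) and t=0.500 (-0.62255) → t≈0.497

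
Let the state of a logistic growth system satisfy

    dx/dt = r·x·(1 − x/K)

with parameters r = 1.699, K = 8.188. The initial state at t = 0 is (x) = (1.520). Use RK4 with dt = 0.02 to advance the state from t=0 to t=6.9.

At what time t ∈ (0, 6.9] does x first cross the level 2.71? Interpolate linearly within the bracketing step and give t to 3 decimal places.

t = 0.456

t=0.000: state=(1.520)
step 1 (dt=0.02): k1=(2.103), k2=(2.125), k3=(2.126), k4=(2.148); state += dt/6·(k1+2k2+2k3+k4)
t=0.020: state=(1.563)
t=0.040: state=(1.606)
t=0.060: state=(1.650)
t=0.440: state=(2.661)
next step: t=0.460: state=(2.722) — x has crossed 2.71
linear interpolation between t=0.440 (2.66081) and t=0.460 (2.72220) → t≈0.456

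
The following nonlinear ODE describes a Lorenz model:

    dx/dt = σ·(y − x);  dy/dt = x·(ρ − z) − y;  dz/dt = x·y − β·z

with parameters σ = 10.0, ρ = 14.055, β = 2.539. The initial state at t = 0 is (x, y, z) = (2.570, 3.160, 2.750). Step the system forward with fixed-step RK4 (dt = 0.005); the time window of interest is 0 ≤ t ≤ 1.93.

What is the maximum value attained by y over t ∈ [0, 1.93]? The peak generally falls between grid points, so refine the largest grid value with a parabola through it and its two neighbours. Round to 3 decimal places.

t=0.000: state=(2.570, 3.160, 2.750)
step 1 (dt=0.005): k1=(5.900, 25.894, 1.139), k2=(6.400, 25.989, 1.346), k3=(6.390, 26.001, 1.349), k4=(6.881, 26.107, 1.561); state += dt/6·(k1+2k2+2k3+k4)
t=0.005: state=(2.602, 3.290, 2.757)
t=0.010: state=(2.639, 3.421, 2.766)
t=0.015: state=(2.680, 3.554, 2.777)
continuing one RK4 step at a time; state shown every 20 steps (Δt=0.1):
t=0.100: state=(3.999, 6.183, 3.472)
t=0.200: state=(6.843, 10.225, 6.698)
t=0.300: state=(9.997, 12.216, 14.120)
t=0.400: state=(9.906, 7.347, 20.266)
t=0.500: state=(6.105, 1.989, 18.874)
t=0.600: state=(2.824, 0.529, 15.049)
t=0.700: state=(1.364, 0.579, 11.761)
t=0.800: state=(0.980, 0.902, 9.195)
t=0.900: state=(1.097, 1.385, 7.235)
t=1.000: state=(1.555, 2.197, 5.820)
t=1.100: state=(2.443, 3.618, 5.025)
t=1.200: state=(4.002, 5.992, 5.266)
t=1.300: state=(6.432, 9.221, 7.656)
t=1.400: state=(9.057, 11.047, 13.251)
t=1.500: state=(9.425, 7.950, 18.568)
t=1.600: state=(6.709, 3.390, 18.398)
t=1.700: state=(3.819, 1.603, 15.320)
t=1.800: state=(2.338, 1.507, 12.269)
t=1.900: state=(1.963, 1.966, 9.831)
t=1.930: state=(1.991, 2.172, 9.228)
largest grid value and its neighbours: y(0.280)=12.30728, y(0.285)=12.31477, y(0.290)=12.30240
parabola through these three points peaks at t≈0.284 with y≈12.31492

max y = 12.315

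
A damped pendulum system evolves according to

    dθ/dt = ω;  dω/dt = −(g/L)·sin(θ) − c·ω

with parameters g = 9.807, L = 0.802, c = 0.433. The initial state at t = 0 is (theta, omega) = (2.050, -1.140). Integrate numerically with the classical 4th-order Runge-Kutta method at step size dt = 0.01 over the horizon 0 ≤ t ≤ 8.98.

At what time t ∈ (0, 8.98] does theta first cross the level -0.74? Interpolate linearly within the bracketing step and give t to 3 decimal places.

t = 0.688

t=0.000: state=(2.050, -1.140)
step 1 (dt=0.01): k1=(-1.140, -10.357), k2=(-1.192, -10.367), k3=(-1.192, -10.368), k4=(-1.244, -10.379); state += dt/6·(k1+2k2+2k3+k4)
t=0.010: state=(2.038, -1.244)
t=0.020: state=(2.025, -1.348)
t=0.030: state=(2.011, -1.452)
continuing one RK4 step at a time; state shown every 50 steps (Δt=0.5):
t=0.500: state=(0.222, -5.463)
t=0.680: state=(-0.705, -4.524)
next step: t=0.690: state=(-0.750, -4.424) — theta has crossed -0.74
linear interpolation between t=0.680 (-0.70488) and t=0.690 (-0.74963) → t≈0.688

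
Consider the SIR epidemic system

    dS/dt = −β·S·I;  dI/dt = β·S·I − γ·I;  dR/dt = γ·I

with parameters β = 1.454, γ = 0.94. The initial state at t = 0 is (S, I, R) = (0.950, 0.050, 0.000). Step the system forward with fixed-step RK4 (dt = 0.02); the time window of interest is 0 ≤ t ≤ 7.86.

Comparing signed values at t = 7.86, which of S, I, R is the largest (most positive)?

largest component: R

t=0.000: state=(0.950, 0.050, 0.000)
step 1 (dt=0.02): k1=(-0.069, 0.022, 0.047), k2=(-0.069, 0.022, 0.047), k3=(-0.069, 0.022, 0.047), k4=(-0.070, 0.022, 0.047); state += dt/6·(k1+2k2+2k3+k4)
t=0.020: state=(0.949, 0.050, 0.001)
t=0.040: state=(0.947, 0.051, 0.002)
t=0.060: state=(0.946, 0.051, 0.003)
continuing one RK4 step at a time; state shown every 25 steps (Δt=0.5):
t=0.500: state=(0.912, 0.062, 0.026)
t=1.000: state=(0.869, 0.073, 0.058)
t=1.500: state=(0.820, 0.085, 0.095)
t=2.000: state=(0.768, 0.094, 0.137)
t=2.500: state=(0.715, 0.101, 0.184)
t=3.000: state=(0.664, 0.104, 0.232)
t=3.500: state=(0.615, 0.104, 0.281)
t=4.000: state=(0.571, 0.100, 0.329)
t=4.500: state=(0.532, 0.093, 0.375)
t=5.000: state=(0.499, 0.085, 0.416)
t=5.500: state=(0.471, 0.075, 0.454)
t=6.000: state=(0.447, 0.066, 0.487)
t=6.500: state=(0.428, 0.056, 0.516)
t=7.000: state=(0.412, 0.048, 0.540)
t=7.500: state=(0.399, 0.040, 0.561)
t=7.860: state=(0.391, 0.035, 0.574)
compare at T: S=0.391, I=0.035, R=0.574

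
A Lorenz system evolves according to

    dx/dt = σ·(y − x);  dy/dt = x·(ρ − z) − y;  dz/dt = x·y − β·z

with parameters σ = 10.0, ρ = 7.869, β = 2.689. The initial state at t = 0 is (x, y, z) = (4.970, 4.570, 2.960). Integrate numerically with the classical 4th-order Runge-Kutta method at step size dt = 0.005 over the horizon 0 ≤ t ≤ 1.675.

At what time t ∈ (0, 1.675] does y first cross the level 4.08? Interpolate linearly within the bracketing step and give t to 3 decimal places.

t=0.000: state=(4.970, 4.570, 2.960)
step 1 (dt=0.005): k1=(-4.000, 19.828, 14.753), k2=(-3.404, 19.546, 14.854), k3=(-3.426, 19.553, 14.857), k4=(-2.851, 19.278, 14.960); state += dt/6·(k1+2k2+2k3+k4)
t=0.005: state=(4.953, 4.668, 3.034)
t=0.010: state=(4.941, 4.763, 3.110)
t=0.015: state=(4.935, 4.855, 3.186)
continuing one RK4 step at a time; state shown every 20 steps (Δt=0.1):
t=0.100: state=(5.322, 6.092, 4.679)
t=0.200: state=(6.073, 6.650, 6.834)
t=0.300: state=(6.262, 6.017, 8.731)
t=0.400: state=(5.624, 4.674, 9.479)
t=0.445: state=(5.164, 4.091, 9.399)
next step: t=0.450: state=(5.110, 4.032, 9.377) — y has crossed 4.08
linear interpolation between t=0.445 (4.09111) and t=0.450 (4.03178) → t≈0.446

t = 0.446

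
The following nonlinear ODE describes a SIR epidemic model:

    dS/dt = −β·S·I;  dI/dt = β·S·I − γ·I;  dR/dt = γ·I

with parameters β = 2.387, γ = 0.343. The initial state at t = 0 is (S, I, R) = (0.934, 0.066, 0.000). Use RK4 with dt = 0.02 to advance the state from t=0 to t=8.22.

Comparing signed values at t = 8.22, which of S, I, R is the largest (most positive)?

largest component: R

t=0.000: state=(0.934, 0.066, 0.000)
step 1 (dt=0.02): k1=(-0.147, 0.125, 0.023), k2=(-0.150, 0.127, 0.023), k3=(-0.150, 0.127, 0.023), k4=(-0.152, 0.129, 0.024); state += dt/6·(k1+2k2+2k3+k4)
t=0.020: state=(0.931, 0.069, 0.000)
t=0.040: state=(0.928, 0.071, 0.001)
t=0.060: state=(0.925, 0.074, 0.001)
continuing one RK4 step at a time; state shown every 25 steps (Δt=0.5):
t=0.500: state=(0.822, 0.160, 0.018)
t=1.000: state=(0.620, 0.321, 0.059)
t=1.500: state=(0.380, 0.491, 0.129)
t=2.000: state=(0.199, 0.579, 0.222)
t=2.500: state=(0.099, 0.579, 0.322)
t=3.000: state=(0.051, 0.531, 0.418)
t=3.500: state=(0.028, 0.468, 0.504)
t=4.000: state=(0.017, 0.405, 0.579)
t=4.500: state=(0.011, 0.346, 0.643)
t=5.000: state=(0.007, 0.295, 0.698)
t=5.500: state=(0.005, 0.250, 0.744)
t=6.000: state=(0.004, 0.212, 0.784)
t=6.500: state=(0.003, 0.179, 0.817)
t=7.000: state=(0.003, 0.152, 0.846)
t=7.500: state=(0.002, 0.128, 0.870)
t=8.000: state=(0.002, 0.108, 0.890)
t=8.220: state=(0.002, 0.100, 0.898)
compare at T: S=0.002, I=0.100, R=0.898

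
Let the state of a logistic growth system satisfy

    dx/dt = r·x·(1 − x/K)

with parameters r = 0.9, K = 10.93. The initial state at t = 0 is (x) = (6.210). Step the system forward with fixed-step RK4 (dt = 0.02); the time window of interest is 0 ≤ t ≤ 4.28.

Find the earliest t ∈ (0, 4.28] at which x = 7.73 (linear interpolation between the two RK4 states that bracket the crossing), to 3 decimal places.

t=0.000: state=(6.210)
step 1 (dt=0.02): k1=(2.414), k2=(2.411), k3=(2.411), k4=(2.407); state += dt/6·(k1+2k2+2k3+k4)
t=0.020: state=(6.258)
t=0.040: state=(6.306)
t=0.060: state=(6.354)
continuing one RK4 step at a time; state shown every 10 steps (Δt=0.2):
t=0.200: state=(6.686)
t=0.400: state=(7.142)
t=0.600: state=(7.575)
t=0.660: state=(7.699)
next step: t=0.680: state=(7.740) — x has crossed 7.73
linear interpolation between t=0.660 (7.69912) and t=0.680 (7.73994) → t≈0.675

t = 0.675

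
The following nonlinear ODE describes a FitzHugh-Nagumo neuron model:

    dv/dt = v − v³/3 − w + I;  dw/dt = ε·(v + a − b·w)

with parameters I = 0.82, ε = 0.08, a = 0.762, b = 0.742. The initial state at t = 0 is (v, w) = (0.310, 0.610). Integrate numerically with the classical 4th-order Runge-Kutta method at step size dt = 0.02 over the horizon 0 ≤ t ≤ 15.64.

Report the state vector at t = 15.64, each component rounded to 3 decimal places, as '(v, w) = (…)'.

(v, w) = (-1.952, 1.390)

t=0.000: state=(0.310, 0.610)
step 1 (dt=0.02): k1=(0.510, 0.050), k2=(0.514, 0.050), k3=(0.514, 0.050), k4=(0.518, 0.050); state += dt/6·(k1+2k2+2k3+k4)
t=0.020: state=(0.320, 0.611)
t=0.040: state=(0.331, 0.612)
t=0.060: state=(0.341, 0.613)
continuing one RK4 step at a time; state shown every 50 steps (Δt=1):
t=1.000: state=(1.009, 0.683)
t=2.000: state=(1.583, 0.808)
t=3.000: state=(1.673, 0.949)
t=4.000: state=(1.625, 1.082)
t=5.000: state=(1.552, 1.202)
t=6.000: state=(1.473, 1.309)
t=7.000: state=(1.388, 1.404)
t=8.000: state=(1.296, 1.487)
t=9.000: state=(1.194, 1.557)
t=10.000: state=(1.073, 1.615)
t=11.000: state=(0.920, 1.658)
t=12.000: state=(0.699, 1.685)
t=13.000: state=(0.298, 1.688)
t=14.000: state=(-0.649, 1.641)
t=15.000: state=(-1.810, 1.503)
t=15.640: state=(-1.952, 1.390)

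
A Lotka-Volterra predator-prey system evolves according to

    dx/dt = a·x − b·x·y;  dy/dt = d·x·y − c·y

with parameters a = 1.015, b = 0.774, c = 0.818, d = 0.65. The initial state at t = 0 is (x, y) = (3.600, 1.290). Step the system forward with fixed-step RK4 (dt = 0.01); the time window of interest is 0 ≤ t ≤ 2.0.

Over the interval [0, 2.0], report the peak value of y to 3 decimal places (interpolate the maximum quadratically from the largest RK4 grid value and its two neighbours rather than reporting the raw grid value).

t=0.000: state=(3.600, 1.290)
step 1 (dt=0.01): k1=(0.060, 1.963), k2=(0.032, 1.979), k3=(0.032, 1.979), k4=(0.004, 1.994); state += dt/6·(k1+2k2+2k3+k4)
t=0.010: state=(3.600, 1.310)
t=0.020: state=(3.600, 1.330)
t=0.030: state=(3.599, 1.350)
continuing one RK4 step at a time; state shown every 10 steps (Δt=0.1):
t=0.100: state=(3.577, 1.501)
t=0.200: state=(3.493, 1.742)
t=0.300: state=(3.345, 2.005)
t=0.400: state=(3.136, 2.281)
t=0.500: state=(2.879, 2.556)
t=0.600: state=(2.588, 2.814)
t=0.700: state=(2.283, 3.038)
t=0.800: state=(1.983, 3.215)
t=0.900: state=(1.703, 3.339)
t=1.000: state=(1.451, 3.409)
t=1.100: state=(1.232, 3.426)
t=1.200: state=(1.047, 3.399)
t=1.300: state=(0.893, 3.336)
t=1.400: state=(0.766, 3.244)
t=1.500: state=(0.662, 3.131)
t=1.600: state=(0.578, 3.003)
t=1.700: state=(0.510, 2.867)
t=1.800: state=(0.455, 2.725)
t=1.900: state=(0.410, 2.583)
t=2.000: state=(0.373, 2.441)
largest grid value and its neighbours: y(1.080)=3.42669, y(1.090)=3.42679, y(1.100)=3.42643
parabola through these three points peaks at t≈1.087 with y≈3.42680

max y = 3.427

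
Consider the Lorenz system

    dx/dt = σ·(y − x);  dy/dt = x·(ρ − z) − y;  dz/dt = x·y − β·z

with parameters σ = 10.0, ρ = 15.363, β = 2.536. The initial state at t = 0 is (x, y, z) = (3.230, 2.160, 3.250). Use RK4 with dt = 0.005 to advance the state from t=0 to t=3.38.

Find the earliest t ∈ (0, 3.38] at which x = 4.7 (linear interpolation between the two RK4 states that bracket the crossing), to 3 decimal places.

t=0.000: state=(3.230, 2.160, 3.250)
step 1 (dt=0.005): k1=(-10.700, 36.965, -1.265), k2=(-9.508, 36.559, -1.019), k3=(-9.548, 36.594, -1.017), k4=(-8.393, 36.220, -0.773); state += dt/6·(k1+2k2+2k3+k4)
t=0.005: state=(3.182, 2.343, 3.245)
t=0.010: state=(3.146, 2.522, 3.242)
t=0.015: state=(3.120, 2.699, 3.242)
t=0.135: state=(4.625, 7.178, 4.309)
next step: t=0.140: state=(4.755, 7.399, 4.424) — x has crossed 4.7
linear interpolation between t=0.135 (4.62478) and t=0.140 (4.75472) → t≈0.138

t = 0.138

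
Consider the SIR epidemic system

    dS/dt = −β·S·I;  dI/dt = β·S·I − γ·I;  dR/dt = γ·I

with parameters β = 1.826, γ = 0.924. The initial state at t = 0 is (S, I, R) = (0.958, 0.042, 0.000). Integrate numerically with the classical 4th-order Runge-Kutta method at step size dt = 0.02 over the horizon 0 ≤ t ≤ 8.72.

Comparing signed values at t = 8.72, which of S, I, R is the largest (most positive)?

largest component: R

t=0.000: state=(0.958, 0.042, 0.000)
step 1 (dt=0.02): k1=(-0.073, 0.035, 0.039), k2=(-0.074, 0.035, 0.039), k3=(-0.074, 0.035, 0.039), k4=(-0.075, 0.035, 0.039); state += dt/6·(k1+2k2+2k3+k4)
t=0.020: state=(0.957, 0.043, 0.001)
t=0.040: state=(0.955, 0.043, 0.002)
t=0.060: state=(0.953, 0.044, 0.002)
continuing one RK4 step at a time; state shown every 25 steps (Δt=0.5):
t=0.500: state=(0.914, 0.062, 0.024)
t=1.000: state=(0.854, 0.088, 0.058)
t=1.500: state=(0.777, 0.117, 0.106)
t=2.000: state=(0.690, 0.144, 0.166)
t=2.500: state=(0.599, 0.163, 0.238)
t=3.000: state=(0.514, 0.171, 0.315)
t=3.500: state=(0.440, 0.166, 0.394)
t=4.000: state=(0.380, 0.152, 0.467)
t=4.500: state=(0.334, 0.133, 0.533)
t=5.000: state=(0.299, 0.112, 0.590)
t=5.500: state=(0.272, 0.091, 0.637)
t=6.000: state=(0.253, 0.073, 0.674)
t=6.500: state=(0.238, 0.057, 0.704)
t=7.000: state=(0.227, 0.045, 0.728)
t=7.500: state=(0.219, 0.035, 0.746)
t=8.000: state=(0.213, 0.027, 0.760)
t=8.500: state=(0.209, 0.020, 0.771)
t=8.720: state=(0.207, 0.018, 0.775)
compare at T: S=0.207, I=0.018, R=0.775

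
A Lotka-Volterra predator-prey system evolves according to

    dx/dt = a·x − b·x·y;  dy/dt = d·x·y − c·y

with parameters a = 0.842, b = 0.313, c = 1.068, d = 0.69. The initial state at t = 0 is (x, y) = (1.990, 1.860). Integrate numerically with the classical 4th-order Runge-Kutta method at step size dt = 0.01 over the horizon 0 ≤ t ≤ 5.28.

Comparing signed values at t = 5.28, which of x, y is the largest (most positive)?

t=0.000: state=(1.990, 1.860)
step 1 (dt=0.01): k1=(0.517, 0.567), k2=(0.516, 0.572), k3=(0.516, 0.572), k4=(0.515, 0.576); state += dt/6·(k1+2k2+2k3+k4)
t=0.010: state=(1.995, 1.866)
t=0.020: state=(2.000, 1.872)
t=0.030: state=(2.005, 1.877)
continuing one RK4 step at a time; state shown every 20 steps (Δt=0.2):
t=0.200: state=(2.088, 1.991)
t=0.400: state=(2.170, 2.157)
t=0.600: state=(2.230, 2.361)
t=0.800: state=(2.260, 2.601)
t=1.000: state=(2.254, 2.870)
t=1.200: state=(2.209, 3.155)
t=1.400: state=(2.127, 3.438)
t=1.600: state=(2.013, 3.696)
t=1.800: state=(1.877, 3.905)
t=2.000: state=(1.731, 4.045)
t=2.200: state=(1.587, 4.107)
t=2.400: state=(1.452, 4.091)
t=2.600: state=(1.333, 4.003)
t=2.800: state=(1.233, 3.859)
t=3.000: state=(1.153, 3.674)
t=3.200: state=(1.091, 3.463)
t=3.400: state=(1.047, 3.241)
t=3.600: state=(1.018, 3.018)
t=3.800: state=(1.004, 2.802)
t=4.000: state=(1.004, 2.599)
t=4.200: state=(1.016, 2.413)
t=4.400: state=(1.039, 2.245)
t=4.600: state=(1.073, 2.098)
t=4.800: state=(1.118, 1.971)
t=5.000: state=(1.174, 1.864)
t=5.200: state=(1.240, 1.778)
t=5.280: state=(1.269, 1.750)
compare at T: x=1.269, y=1.750

largest component: y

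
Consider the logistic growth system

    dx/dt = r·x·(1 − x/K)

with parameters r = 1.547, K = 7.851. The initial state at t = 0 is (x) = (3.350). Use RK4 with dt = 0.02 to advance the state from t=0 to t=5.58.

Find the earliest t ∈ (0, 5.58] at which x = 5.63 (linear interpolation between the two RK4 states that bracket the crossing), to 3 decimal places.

t=0.000: state=(3.350)
step 1 (dt=0.02): k1=(2.971), k2=(2.978), k3=(2.978), k4=(2.984); state += dt/6·(k1+2k2+2k3+k4)
t=0.020: state=(3.410)
t=0.040: state=(3.469)
t=0.060: state=(3.529)
continuing one RK4 step at a time; state shown every 10 steps (Δt=0.2):
t=0.200: state=(3.953)
t=0.400: state=(4.555)
t=0.600: state=(5.128)
t=0.780: state=(5.600)
next step: t=0.800: state=(5.649) — x has crossed 5.63
linear interpolation between t=0.780 (5.59989) and t=0.800 (5.64923) → t≈0.792

t = 0.792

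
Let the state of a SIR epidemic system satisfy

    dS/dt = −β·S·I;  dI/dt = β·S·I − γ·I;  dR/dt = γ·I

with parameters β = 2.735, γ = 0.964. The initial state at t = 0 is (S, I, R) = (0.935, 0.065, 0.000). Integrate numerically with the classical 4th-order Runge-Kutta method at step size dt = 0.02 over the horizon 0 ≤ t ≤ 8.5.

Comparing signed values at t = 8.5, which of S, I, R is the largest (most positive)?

largest component: R

t=0.000: state=(0.935, 0.065, 0.000)
step 1 (dt=0.02): k1=(-0.166, 0.104, 0.063), k2=(-0.169, 0.105, 0.064), k3=(-0.169, 0.105, 0.064), k4=(-0.171, 0.106, 0.065); state += dt/6·(k1+2k2+2k3+k4)
t=0.020: state=(0.932, 0.067, 0.001)
t=0.040: state=(0.928, 0.069, 0.003)
t=0.060: state=(0.925, 0.071, 0.004)
continuing one RK4 step at a time; state shown every 25 steps (Δt=0.5):
t=0.500: state=(0.819, 0.134, 0.047)
t=1.000: state=(0.641, 0.226, 0.133)
t=1.500: state=(0.446, 0.293, 0.261)
t=2.000: state=(0.296, 0.299, 0.406)
t=2.500: state=(0.202, 0.258, 0.541)
t=3.000: state=(0.147, 0.201, 0.652)
t=3.500: state=(0.116, 0.149, 0.735)
t=4.000: state=(0.098, 0.106, 0.796)
t=4.500: state=(0.086, 0.074, 0.839)
t=5.000: state=(0.079, 0.051, 0.869)
t=5.500: state=(0.075, 0.035, 0.890)
t=6.000: state=(0.072, 0.024, 0.904)
t=6.500: state=(0.070, 0.016, 0.914)
t=7.000: state=(0.069, 0.011, 0.920)
t=7.500: state=(0.068, 0.008, 0.925)
t=8.000: state=(0.067, 0.005, 0.928)
t=8.500: state=(0.067, 0.003, 0.930)
compare at T: S=0.067, I=0.003, R=0.930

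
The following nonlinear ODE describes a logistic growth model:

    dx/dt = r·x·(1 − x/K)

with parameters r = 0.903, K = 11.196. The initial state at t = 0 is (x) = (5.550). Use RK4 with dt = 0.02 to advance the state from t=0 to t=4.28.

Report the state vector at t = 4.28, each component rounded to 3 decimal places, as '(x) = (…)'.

(x) = (10.962)

t=0.000: state=(5.550)
step 1 (dt=0.02): k1=(2.527), k2=(2.527), k3=(2.527), k4=(2.527); state += dt/6·(k1+2k2+2k3+k4)
t=0.020: state=(5.601)
t=0.040: state=(5.651)
t=0.060: state=(5.702)
continuing one RK4 step at a time; state shown every 10 steps (Δt=0.2):
t=0.200: state=(6.054)
t=0.400: state=(6.552)
t=0.600: state=(7.034)
t=0.800: state=(7.494)
t=1.000: state=(7.927)
t=1.200: state=(8.329)
t=1.400: state=(8.697)
t=1.600: state=(9.030)
t=1.800: state=(9.328)
t=2.000: state=(9.593)
t=2.200: state=(9.825)
t=2.400: state=(10.028)
t=2.600: state=(10.204)
t=2.800: state=(10.355)
t=3.000: state=(10.486)
t=3.200: state=(10.597)
t=3.400: state=(10.691)
t=3.600: state=(10.771)
t=3.800: state=(10.839)
t=4.000: state=(10.897)
t=4.200: state=(10.945)
t=4.280: state=(10.962)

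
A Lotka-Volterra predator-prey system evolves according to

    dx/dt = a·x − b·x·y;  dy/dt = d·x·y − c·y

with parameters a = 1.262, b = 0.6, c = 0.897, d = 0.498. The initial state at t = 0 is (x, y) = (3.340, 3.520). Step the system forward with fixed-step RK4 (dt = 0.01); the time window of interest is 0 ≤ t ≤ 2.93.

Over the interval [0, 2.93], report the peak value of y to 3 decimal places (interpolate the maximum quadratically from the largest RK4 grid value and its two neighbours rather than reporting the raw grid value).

t=0.000: state=(3.340, 3.520)
step 1 (dt=0.01): k1=(-2.839, 2.697), k2=(-2.854, 2.683), k3=(-2.854, 2.683), k4=(-2.868, 2.668); state += dt/6·(k1+2k2+2k3+k4)
t=0.010: state=(3.311, 3.547)
t=0.020: state=(3.283, 3.573)
t=0.030: state=(3.254, 3.600)
continuing one RK4 step at a time; state shown every 10 steps (Δt=0.1):
t=0.100: state=(3.044, 3.773)
t=0.200: state=(2.736, 3.983)
t=0.300: state=(2.432, 4.141)
t=0.400: state=(2.145, 4.243)
t=0.500: state=(1.883, 4.287)
t=0.600: state=(1.652, 4.280)
t=0.700: state=(1.452, 4.226)
t=0.800: state=(1.282, 4.135)
t=0.900: state=(1.138, 4.015)
t=1.000: state=(1.019, 3.873)
t=1.100: state=(0.921, 3.715)
t=1.200: state=(0.840, 3.549)
t=1.300: state=(0.774, 3.377)
t=1.400: state=(0.721, 3.204)
t=1.500: state=(0.679, 3.033)
t=1.600: state=(0.645, 2.866)
t=1.700: state=(0.619, 2.704)
t=1.800: state=(0.600, 2.548)
t=1.900: state=(0.587, 2.399)
t=2.000: state=(0.579, 2.258)
t=2.100: state=(0.576, 2.124)
t=2.200: state=(0.577, 1.998)
t=2.300: state=(0.583, 1.881)
t=2.400: state=(0.593, 1.770)
t=2.500: state=(0.607, 1.667)
t=2.600: state=(0.625, 1.572)
t=2.700: state=(0.647, 1.483)
t=2.800: state=(0.673, 1.401)
t=2.900: state=(0.704, 1.326)
t=2.930: state=(0.714, 1.304)
largest grid value and its neighbours: y(0.520)=4.28971, y(0.530)=4.29017, y(0.540)=4.29012
parabola through these three points peaks at t≈0.534 with y≈4.29021

max y = 4.290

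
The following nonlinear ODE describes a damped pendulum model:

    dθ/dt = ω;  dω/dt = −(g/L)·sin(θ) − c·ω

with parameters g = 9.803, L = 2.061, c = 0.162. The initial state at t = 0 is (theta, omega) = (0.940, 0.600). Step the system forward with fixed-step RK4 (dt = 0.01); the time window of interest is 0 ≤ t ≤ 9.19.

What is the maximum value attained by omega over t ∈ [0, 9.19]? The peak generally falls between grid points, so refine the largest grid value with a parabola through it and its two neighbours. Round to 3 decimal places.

t=0.000: state=(0.940, 0.600)
step 1 (dt=0.01): k1=(0.600, -3.938), k2=(0.580, -3.944), k3=(0.580, -3.943), k4=(0.561, -3.948); state += dt/6·(k1+2k2+2k3+k4)
t=0.010: state=(0.946, 0.561)
t=0.020: state=(0.951, 0.521)
t=0.030: state=(0.956, 0.481)
continuing one RK4 step at a time; state shown every 50 steps (Δt=0.5):
t=0.500: state=(0.755, -1.267)
t=1.000: state=(-0.121, -1.902)
t=1.500: state=(-0.811, -0.631)
t=2.000: state=(-0.683, 1.083)
t=2.500: state=(0.087, 1.697)
t=3.000: state=(0.711, 0.586)
t=3.500: state=(0.602, -0.966)
t=4.000: state=(-0.084, -1.504)
t=4.500: state=(-0.632, -0.499)
t=5.000: state=(-0.520, 0.892)
t=5.500: state=(0.096, 1.326)
t=6.000: state=(0.567, 0.394)
t=6.500: state=(0.440, -0.840)
t=7.000: state=(-0.116, -1.161)
t=7.500: state=(-0.512, -0.284)
t=8.000: state=(-0.366, 0.799)
t=8.500: state=(0.136, 1.008)
t=9.000: state=(0.461, 0.179)
t=9.190: state=(0.456, -0.226)
largest grid value and its neighbours: omega(2.400)=1.72516, omega(2.410)=1.72597, omega(2.420)=1.72596
parabola through these three points peaks at t≈2.415 with omega≈1.72606

max omega = 1.726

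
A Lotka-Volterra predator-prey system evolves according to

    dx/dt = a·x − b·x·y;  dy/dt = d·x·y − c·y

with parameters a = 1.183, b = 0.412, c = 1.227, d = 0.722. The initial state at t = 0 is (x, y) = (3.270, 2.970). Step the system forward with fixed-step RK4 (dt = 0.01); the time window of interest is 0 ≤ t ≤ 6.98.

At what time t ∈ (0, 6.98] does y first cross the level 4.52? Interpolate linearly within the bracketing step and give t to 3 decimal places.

t=0.000: state=(3.270, 2.970)
step 1 (dt=0.01): k1=(-0.133, 3.368), k2=(-0.156, 3.385), k3=(-0.156, 3.385), k4=(-0.178, 3.403); state += dt/6·(k1+2k2+2k3+k4)
t=0.010: state=(3.268, 3.004)
t=0.020: state=(3.266, 3.038)
t=0.030: state=(3.264, 3.073)
continuing one RK4 step at a time; state shown every 25 steps (Δt=0.25):
t=0.250: state=(3.090, 3.897)
t=0.410: state=(2.829, 4.512)
next step: t=0.420: state=(2.810, 4.549) — y has crossed 4.52
linear interpolation between t=0.410 (4.51193) and t=0.420 (4.54857) → t≈0.412

t = 0.412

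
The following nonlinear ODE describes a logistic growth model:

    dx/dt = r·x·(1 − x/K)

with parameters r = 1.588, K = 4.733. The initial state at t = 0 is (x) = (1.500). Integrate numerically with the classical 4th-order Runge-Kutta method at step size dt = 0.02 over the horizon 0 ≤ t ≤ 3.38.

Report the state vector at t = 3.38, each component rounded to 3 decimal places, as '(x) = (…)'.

t=0.000: state=(1.500)
step 1 (dt=0.02): k1=(1.627), k2=(1.636), k3=(1.637), k4=(1.646); state += dt/6·(k1+2k2+2k3+k4)
t=0.020: state=(1.533)
t=0.040: state=(1.566)
t=0.060: state=(1.599)
continuing one RK4 step at a time; state shown every 10 steps (Δt=0.2):
t=0.200: state=(1.842)
t=0.400: state=(2.210)
t=0.600: state=(2.585)
t=0.800: state=(2.949)
t=1.000: state=(3.286)
t=1.200: state=(3.584)
t=1.400: state=(3.838)
t=1.600: state=(4.046)
t=1.800: state=(4.212)
t=2.000: state=(4.342)
t=2.200: state=(4.442)
t=2.400: state=(4.518)
t=2.600: state=(4.574)
t=2.800: state=(4.616)
t=3.000: state=(4.648)
t=3.200: state=(4.670)
t=3.380: state=(4.686)

(x) = (4.686)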